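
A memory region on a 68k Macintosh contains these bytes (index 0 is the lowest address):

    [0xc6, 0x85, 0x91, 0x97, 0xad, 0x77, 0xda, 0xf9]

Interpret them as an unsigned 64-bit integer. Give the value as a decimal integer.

14304999872048651001

Big-endian: lowest address holds the most-significant byte.
The bytes are already most-significant first: 0xC6859197AD77DAF9.
0xC6859197AD77DAF9 = 14304999872048651001.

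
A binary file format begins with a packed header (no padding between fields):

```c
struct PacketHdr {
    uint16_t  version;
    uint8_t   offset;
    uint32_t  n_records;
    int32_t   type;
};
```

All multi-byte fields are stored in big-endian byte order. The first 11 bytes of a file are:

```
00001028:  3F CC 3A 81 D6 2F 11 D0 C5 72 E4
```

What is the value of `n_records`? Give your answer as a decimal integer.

`n_records` follows `version` (2 B), `offset` (1 B), so it starts at offset 2 + 1 = 3 and occupies 4 bytes.
Bytes at offsets 3..6: 81 D6 2F 11.
In big-endian order the high byte comes first in memory.
The bytes are already most-significant first: 0x81D62F11.
0x81D62F11 = 2178297617.

2178297617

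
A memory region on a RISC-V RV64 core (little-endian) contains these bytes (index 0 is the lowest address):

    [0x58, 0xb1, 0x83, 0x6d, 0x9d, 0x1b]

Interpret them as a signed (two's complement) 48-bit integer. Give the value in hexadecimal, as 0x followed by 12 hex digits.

Little-endian stores the least-significant byte at the lowest address.
Reassemble most-significant byte first: 1B 9D 6D 83 B1 58 → 0x1B9D6D83B158.

0x1B9D6D83B158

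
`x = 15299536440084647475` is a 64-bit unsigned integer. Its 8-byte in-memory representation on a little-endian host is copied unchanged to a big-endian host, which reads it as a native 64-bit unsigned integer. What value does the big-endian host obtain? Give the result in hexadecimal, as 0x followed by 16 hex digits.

15299536440084647475 in 64-bit hexadecimal is 0xD452DF54F363CE33.
Stored little-endian, the bytes at ascending addresses are 33 CE 63 F3 54 DF 52 D4.
Read back as big-endian, the last byte is least significant, giving 0x33CE63F354DF52D4.

0x33CE63F354DF52D4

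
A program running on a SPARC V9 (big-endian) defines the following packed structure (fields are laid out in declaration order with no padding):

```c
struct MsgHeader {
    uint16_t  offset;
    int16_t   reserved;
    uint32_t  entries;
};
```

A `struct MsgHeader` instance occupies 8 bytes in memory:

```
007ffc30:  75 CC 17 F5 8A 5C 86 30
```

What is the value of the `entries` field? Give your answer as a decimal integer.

2321319472

`entries` follows `offset` (2 B), `reserved` (2 B), so it starts at offset 2 + 2 = 4 and occupies 4 bytes.
Bytes at offsets 4..7: 8A 5C 86 30.
Big-endian stores the most-significant byte at the lowest address.
The bytes are already most-significant first: 0x8A5C8630.
0x8A5C8630 = 2321319472.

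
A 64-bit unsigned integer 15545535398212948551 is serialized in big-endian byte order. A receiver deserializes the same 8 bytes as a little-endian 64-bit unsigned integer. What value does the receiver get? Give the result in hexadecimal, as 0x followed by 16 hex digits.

15545535398212948551 in 64-bit hexadecimal is 0xD7BCD614B5BE5247.
Stored big-endian, the bytes at ascending addresses are D7 BC D6 14 B5 BE 52 47.
Read back as little-endian, the first byte is least significant, giving 0x4752BEB514D6BCD7.

0x4752BEB514D6BCD7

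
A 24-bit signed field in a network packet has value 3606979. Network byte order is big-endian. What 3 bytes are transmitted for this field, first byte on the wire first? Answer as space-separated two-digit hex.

37 09 C3

3606979 in hexadecimal, padded to 24 bits, is 0x3709C3.
Split into bytes (most-significant first): 37 09 C3.
In big-endian order the high byte comes first in memory.
So the memory order matches the most-significant-first order: 37 09 C3.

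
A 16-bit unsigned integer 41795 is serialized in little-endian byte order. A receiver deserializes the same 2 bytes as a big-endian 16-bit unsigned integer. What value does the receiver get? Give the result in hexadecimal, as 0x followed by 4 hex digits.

41795 in 16-bit hexadecimal is 0xA343.
Stored little-endian, the bytes at ascending addresses are 43 A3.
Read back as big-endian, the last byte is least significant, giving 0x43A3.

0x43A3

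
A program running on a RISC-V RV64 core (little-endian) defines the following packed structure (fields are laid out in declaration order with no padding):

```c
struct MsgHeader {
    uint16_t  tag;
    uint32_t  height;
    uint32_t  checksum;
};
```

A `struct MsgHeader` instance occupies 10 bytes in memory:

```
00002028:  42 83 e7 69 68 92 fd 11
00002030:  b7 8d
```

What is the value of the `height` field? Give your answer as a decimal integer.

2456316391

`height` follows `tag` (2 bytes), so it starts at byte offset 2 and occupies 4 bytes.
Bytes at offsets 2..5: E7 69 68 92.
Little-endian stores the least-significant byte at the lowest address.
Reassemble most-significant byte first: 92 68 69 E7 → 0x926869E7.
0x926869E7 = 2456316391.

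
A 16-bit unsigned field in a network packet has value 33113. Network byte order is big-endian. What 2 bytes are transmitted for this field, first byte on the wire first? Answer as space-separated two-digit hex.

33113 in hexadecimal, padded to 16 bits, is 0x8159.
Split into bytes (most-significant first): 81 59.
Big-endian: lowest address holds the most-significant byte.
So the memory order matches the most-significant-first order: 81 59.

81 59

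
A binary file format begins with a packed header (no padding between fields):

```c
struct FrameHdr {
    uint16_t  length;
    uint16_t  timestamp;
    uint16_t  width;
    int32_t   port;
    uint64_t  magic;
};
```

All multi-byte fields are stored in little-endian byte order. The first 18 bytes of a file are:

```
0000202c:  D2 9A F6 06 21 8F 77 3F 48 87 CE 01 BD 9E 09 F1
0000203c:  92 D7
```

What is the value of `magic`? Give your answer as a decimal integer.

`magic` follows `length` (2 B), `timestamp` (2 B), `width` (2 B), `port` (4 B), so it starts at offset 2 + 2 + 2 + 4 = 10 and occupies 8 bytes.
Bytes at offsets 10..17: CE 01 BD 9E 09 F1 92 D7.
In little-endian order the low byte comes first in memory.
Reassemble most-significant byte first: D7 92 F1 09 9E BD 01 CE → 0xD792F1099EBD01CE.
0xD792F1099EBD01CE = 15533743088374448590.

15533743088374448590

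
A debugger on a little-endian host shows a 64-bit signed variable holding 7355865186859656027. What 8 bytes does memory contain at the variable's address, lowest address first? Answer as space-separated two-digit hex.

5B A3 6E 16 6A 48 15 66

7355865186859656027 in hexadecimal, padded to 64 bits, is 0x6615486A166EA35B.
Split into bytes (most-significant first): 66 15 48 6A 16 6E A3 5B.
Little-endian: lowest address holds the least-significant byte.
So at ascending addresses the bytes are 5B A3 6E 16 6A 48 15 66.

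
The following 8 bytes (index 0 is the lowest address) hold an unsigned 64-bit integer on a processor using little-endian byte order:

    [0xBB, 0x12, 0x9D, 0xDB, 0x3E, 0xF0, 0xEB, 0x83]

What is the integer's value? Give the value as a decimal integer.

9505955591258706619

In little-endian order the low byte comes first in memory.
Reassemble most-significant byte first: 83 EB F0 3E DB 9D 12 BB → 0x83EBF03EDB9D12BB.
0x83EBF03EDB9D12BB = 9505955591258706619.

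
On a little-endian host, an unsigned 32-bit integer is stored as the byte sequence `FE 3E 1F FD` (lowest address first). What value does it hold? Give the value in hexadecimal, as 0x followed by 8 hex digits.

Little-endian: lowest address holds the least-significant byte.
Reassemble most-significant byte first: FD 1F 3E FE → 0xFD1F3EFE.

0xFD1F3EFE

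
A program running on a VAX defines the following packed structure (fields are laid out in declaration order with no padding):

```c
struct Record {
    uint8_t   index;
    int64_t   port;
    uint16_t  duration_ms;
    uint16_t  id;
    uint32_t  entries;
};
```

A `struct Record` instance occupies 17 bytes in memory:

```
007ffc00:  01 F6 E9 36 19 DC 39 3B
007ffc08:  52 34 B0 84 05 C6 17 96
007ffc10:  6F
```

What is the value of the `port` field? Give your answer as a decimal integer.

`port` follows `index` (1 byte), so it starts at byte offset 1 and occupies 8 bytes.
Bytes at offsets 1..8: F6 E9 36 19 DC 39 3B 52.
Little-endian: lowest address holds the least-significant byte.
Reassemble most-significant byte first: 52 3B 39 DC 19 36 E9 F6 → 0x523B39DC1936E9F6.
0x523B39DC1936E9F6 = 5925393352214637046.

5925393352214637046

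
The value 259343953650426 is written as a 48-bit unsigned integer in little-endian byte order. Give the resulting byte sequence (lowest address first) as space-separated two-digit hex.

FA 62 3B 38 DF EB

259343953650426 in hexadecimal, padded to 48 bits, is 0xEBDF383B62FA.
Split into bytes (most-significant first): EB DF 38 3B 62 FA.
Little-endian: lowest address holds the least-significant byte.
So at ascending addresses the bytes are FA 62 3B 38 DF EB.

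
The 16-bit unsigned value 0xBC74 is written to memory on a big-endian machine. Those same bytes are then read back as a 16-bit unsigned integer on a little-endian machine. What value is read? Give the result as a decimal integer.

Stored big-endian, the bytes at ascending addresses are BC 74.
Read back as little-endian, the first byte is least significant, giving 0x74BC.
0x74BC = 29884.

29884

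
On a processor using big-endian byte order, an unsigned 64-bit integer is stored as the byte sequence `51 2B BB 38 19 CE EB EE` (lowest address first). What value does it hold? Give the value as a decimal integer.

Big-endian stores the most-significant byte at the lowest address.
The bytes are already most-significant first: 0x512BBB3819CEEBEE.
0x512BBB3819CEEBEE = 5848974390696274926.

5848974390696274926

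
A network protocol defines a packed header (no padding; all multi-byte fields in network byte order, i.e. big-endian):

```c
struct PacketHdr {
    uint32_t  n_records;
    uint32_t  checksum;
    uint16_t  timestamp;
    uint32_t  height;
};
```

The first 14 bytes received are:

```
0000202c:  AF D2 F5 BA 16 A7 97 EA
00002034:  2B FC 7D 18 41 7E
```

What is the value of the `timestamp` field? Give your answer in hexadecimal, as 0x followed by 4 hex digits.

0x2BFC

`timestamp` follows `n_records` (4 B), `checksum` (4 B), so it starts at offset 4 + 4 = 8 and occupies 2 bytes.
Bytes at offsets 8..9: 2B FC.
In big-endian order the high byte comes first in memory.
The bytes are already most-significant first: 0x2BFC.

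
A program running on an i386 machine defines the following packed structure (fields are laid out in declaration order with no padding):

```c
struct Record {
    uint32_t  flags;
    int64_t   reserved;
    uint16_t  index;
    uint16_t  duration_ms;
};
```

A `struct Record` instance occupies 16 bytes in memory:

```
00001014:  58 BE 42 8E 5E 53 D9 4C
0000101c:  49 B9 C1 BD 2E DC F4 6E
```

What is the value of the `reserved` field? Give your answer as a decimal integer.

-4773330405562952866

`reserved` follows `flags` (4 bytes), so it starts at byte offset 4 and occupies 8 bytes.
Bytes at offsets 4..11: 5E 53 D9 4C 49 B9 C1 BD.
Little-endian stores the least-significant byte at the lowest address.
Reassemble most-significant byte first: BD C1 B9 49 4C D9 53 5E → 0xBDC1B9494CD9535E.
Top bit is set, so as a signed 64-bit value this is 0xBDC1B9494CD9535E − 2^64 = -4773330405562952866.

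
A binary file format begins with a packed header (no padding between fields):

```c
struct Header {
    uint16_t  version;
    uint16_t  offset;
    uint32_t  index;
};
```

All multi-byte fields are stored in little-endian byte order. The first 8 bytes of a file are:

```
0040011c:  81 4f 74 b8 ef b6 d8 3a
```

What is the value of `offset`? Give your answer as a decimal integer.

`offset` follows `version` (2 bytes), so it starts at byte offset 2 and occupies 2 bytes.
Bytes at offsets 2..3: 74 B8.
Little-endian: lowest address holds the least-significant byte.
Reassemble most-significant byte first: B8 74 → 0xB874.
0xB874 = 47220.

47220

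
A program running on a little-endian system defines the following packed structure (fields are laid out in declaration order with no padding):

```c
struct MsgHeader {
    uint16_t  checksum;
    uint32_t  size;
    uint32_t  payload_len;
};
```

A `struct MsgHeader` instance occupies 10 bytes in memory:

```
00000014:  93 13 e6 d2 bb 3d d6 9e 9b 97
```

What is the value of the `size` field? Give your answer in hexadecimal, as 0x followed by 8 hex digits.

`size` follows `checksum` (2 bytes), so it starts at byte offset 2 and occupies 4 bytes.
Bytes at offsets 2..5: E6 D2 BB 3D.
Little-endian stores the least-significant byte at the lowest address.
Reassemble most-significant byte first: 3D BB D2 E6 → 0x3DBBD2E6.

0x3DBBD2E6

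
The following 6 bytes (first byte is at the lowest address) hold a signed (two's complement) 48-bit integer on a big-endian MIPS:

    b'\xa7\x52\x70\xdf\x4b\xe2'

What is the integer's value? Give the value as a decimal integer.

-97502453871646

Big-endian stores the most-significant byte at the lowest address.
The bytes are already most-significant first: 0xA75270DF4BE2.
Top bit is set, so as a signed 48-bit value this is 0xA75270DF4BE2 − 2^48 = -97502453871646.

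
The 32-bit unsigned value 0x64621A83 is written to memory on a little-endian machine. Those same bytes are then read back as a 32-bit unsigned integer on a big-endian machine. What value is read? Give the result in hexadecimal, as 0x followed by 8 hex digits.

Stored little-endian, the bytes at ascending addresses are 83 1A 62 64.
Read back as big-endian, the last byte is least significant, giving 0x831A6264.

0x831A6264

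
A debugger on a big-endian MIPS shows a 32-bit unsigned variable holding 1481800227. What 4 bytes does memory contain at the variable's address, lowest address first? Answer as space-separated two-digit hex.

58 52 7A 23

1481800227 in hexadecimal, padded to 32 bits, is 0x58527A23.
Split into bytes (most-significant first): 58 52 7A 23.
Big-endian: lowest address holds the most-significant byte.
So the memory order matches the most-significant-first order: 58 52 7A 23.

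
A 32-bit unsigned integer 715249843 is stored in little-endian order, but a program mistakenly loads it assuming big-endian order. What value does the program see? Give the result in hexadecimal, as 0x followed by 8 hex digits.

0xB3D8A12A

715249843 in 32-bit hexadecimal is 0x2AA1D8B3.
Stored little-endian, the bytes at ascending addresses are B3 D8 A1 2A.
Read back as big-endian, the last byte is least significant, giving 0xB3D8A12A.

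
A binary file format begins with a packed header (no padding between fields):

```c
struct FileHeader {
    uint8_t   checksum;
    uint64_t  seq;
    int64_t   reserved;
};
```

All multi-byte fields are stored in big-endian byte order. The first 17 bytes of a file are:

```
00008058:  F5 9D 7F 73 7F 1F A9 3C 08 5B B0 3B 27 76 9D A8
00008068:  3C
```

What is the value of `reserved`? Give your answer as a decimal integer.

6606845694032324668

`reserved` follows `checksum` (1 B), `seq` (8 B), so it starts at offset 1 + 8 = 9 and occupies 8 bytes.
Bytes at offsets 9..16: 5B B0 3B 27 76 9D A8 3C.
Big-endian: lowest address holds the most-significant byte.
The bytes are already most-significant first: 0x5BB03B27769DA83C.
0x5BB03B27769DA83C = 6606845694032324668.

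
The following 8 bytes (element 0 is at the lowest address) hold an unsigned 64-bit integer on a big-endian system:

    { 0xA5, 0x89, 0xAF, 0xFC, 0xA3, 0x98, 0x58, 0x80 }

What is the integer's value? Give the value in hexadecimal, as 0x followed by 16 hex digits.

0xA589AFFCA3985880

In big-endian order the high byte comes first in memory.
The bytes are already most-significant first: 0xA589AFFCA3985880.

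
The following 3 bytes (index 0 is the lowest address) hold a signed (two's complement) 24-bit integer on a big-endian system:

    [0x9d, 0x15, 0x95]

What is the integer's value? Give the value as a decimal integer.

Big-endian stores the most-significant byte at the lowest address.
The bytes are already most-significant first: 0x9D1595.
Top bit is set, so as a signed 24-bit value this is 0x9D1595 − 2^24 = -6482539.

-6482539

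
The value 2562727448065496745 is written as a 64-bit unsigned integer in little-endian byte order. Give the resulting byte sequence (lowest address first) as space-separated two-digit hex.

2562727448065496745 in hexadecimal, padded to 64 bits, is 0x2390A3093E1656A9.
Split into bytes (most-significant first): 23 90 A3 09 3E 16 56 A9.
Little-endian stores the least-significant byte at the lowest address.
So at ascending addresses the bytes are A9 56 16 3E 09 A3 90 23.

A9 56 16 3E 09 A3 90 23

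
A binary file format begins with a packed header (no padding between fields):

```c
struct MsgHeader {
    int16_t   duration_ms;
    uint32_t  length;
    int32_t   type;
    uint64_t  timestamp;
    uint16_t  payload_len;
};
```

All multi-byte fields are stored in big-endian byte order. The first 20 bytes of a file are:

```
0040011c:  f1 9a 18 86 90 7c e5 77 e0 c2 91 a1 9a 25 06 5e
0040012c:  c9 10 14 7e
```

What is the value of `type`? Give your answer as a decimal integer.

-445128510

`type` follows `duration_ms` (2 B), `length` (4 B), so it starts at offset 2 + 4 = 6 and occupies 4 bytes.
Bytes at offsets 6..9: E5 77 E0 C2.
Big-endian: lowest address holds the most-significant byte.
The bytes are already most-significant first: 0xE577E0C2.
Top bit is set, so as a signed 32-bit value this is 0xE577E0C2 − 2^32 = -445128510.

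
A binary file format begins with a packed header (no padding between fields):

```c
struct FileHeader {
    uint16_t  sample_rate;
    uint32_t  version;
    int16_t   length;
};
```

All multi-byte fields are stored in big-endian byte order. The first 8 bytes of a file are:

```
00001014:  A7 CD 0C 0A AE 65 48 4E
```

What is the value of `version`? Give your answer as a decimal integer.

202026597

`version` follows `sample_rate` (2 bytes), so it starts at byte offset 2 and occupies 4 bytes.
Bytes at offsets 2..5: 0C 0A AE 65.
Big-endian stores the most-significant byte at the lowest address.
The bytes are already most-significant first: 0x0C0AAE65.
0x0C0AAE65 = 202026597.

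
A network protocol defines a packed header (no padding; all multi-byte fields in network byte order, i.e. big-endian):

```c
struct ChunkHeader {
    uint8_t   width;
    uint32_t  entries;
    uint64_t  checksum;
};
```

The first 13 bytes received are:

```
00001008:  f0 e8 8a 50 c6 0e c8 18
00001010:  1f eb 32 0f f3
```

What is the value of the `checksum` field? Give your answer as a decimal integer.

`checksum` follows `width` (1 B), `entries` (4 B), so it starts at offset 1 + 4 = 5 and occupies 8 bytes.
Bytes at offsets 5..12: 0E C8 18 1F EB 32 0F F3.
Big-endian: lowest address holds the most-significant byte.
The bytes are already most-significant first: 0x0EC8181FEB320FF3.
0x0EC8181FEB320FF3 = 1065127837242101747.

1065127837242101747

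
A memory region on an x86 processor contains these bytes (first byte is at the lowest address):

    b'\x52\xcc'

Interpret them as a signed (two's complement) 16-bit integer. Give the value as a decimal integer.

In little-endian order the low byte comes first in memory.
Reassemble most-significant byte first: CC 52 → 0xCC52.
Top bit is set, so as a signed 16-bit value this is 0xCC52 − 2^16 = -13230.

-13230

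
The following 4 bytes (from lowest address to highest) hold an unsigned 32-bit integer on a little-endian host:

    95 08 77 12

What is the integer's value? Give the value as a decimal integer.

Little-endian stores the least-significant byte at the lowest address.
Reassemble most-significant byte first: 12 77 08 95 → 0x12770895.
0x12770895 = 309790869.

309790869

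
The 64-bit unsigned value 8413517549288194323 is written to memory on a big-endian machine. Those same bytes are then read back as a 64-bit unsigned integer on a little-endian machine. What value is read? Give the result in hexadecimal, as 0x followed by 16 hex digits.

8413517549288194323 in 64-bit hexadecimal is 0x74C2D1A264D68113.
Stored big-endian, the bytes at ascending addresses are 74 C2 D1 A2 64 D6 81 13.
Read back as little-endian, the first byte is least significant, giving 0x1381D664A2D1C274.

0x1381D664A2D1C274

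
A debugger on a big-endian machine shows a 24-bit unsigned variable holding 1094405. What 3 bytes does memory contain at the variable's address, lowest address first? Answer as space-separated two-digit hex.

1094405 in hexadecimal, padded to 24 bits, is 0x10B305.
Split into bytes (most-significant first): 10 B3 05.
Big-endian stores the most-significant byte at the lowest address.
So the memory order matches the most-significant-first order: 10 B3 05.

10 B3 05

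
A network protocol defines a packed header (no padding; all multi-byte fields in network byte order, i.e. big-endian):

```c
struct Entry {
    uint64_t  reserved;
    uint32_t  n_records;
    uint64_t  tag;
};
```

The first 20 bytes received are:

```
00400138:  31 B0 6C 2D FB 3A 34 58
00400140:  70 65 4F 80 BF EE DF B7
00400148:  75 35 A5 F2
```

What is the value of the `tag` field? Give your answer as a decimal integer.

13830237484739831282

`tag` follows `reserved` (8 B), `n_records` (4 B), so it starts at offset 8 + 4 = 12 and occupies 8 bytes.
Bytes at offsets 12..19: BF EE DF B7 75 35 A5 F2.
In big-endian order the high byte comes first in memory.
The bytes are already most-significant first: 0xBFEEDFB77535A5F2.
0xBFEEDFB77535A5F2 = 13830237484739831282.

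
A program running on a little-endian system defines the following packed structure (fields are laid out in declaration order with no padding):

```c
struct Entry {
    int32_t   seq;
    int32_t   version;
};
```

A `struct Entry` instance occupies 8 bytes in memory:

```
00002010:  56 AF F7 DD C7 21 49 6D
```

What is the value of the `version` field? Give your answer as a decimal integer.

`version` follows `seq` (4 bytes), so it starts at byte offset 4 and occupies 4 bytes.
Bytes at offsets 4..7: C7 21 49 6D.
In little-endian order the low byte comes first in memory.
Reassemble most-significant byte first: 6D 49 21 C7 → 0x6D4921C7.
0x6D4921C7 = 1833509319.

1833509319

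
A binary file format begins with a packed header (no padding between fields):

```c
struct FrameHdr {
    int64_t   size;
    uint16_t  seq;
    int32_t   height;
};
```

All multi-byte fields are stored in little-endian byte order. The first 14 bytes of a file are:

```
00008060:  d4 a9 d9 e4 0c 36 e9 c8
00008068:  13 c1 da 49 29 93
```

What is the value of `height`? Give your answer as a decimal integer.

-1826010662

`height` follows `size` (8 B), `seq` (2 B), so it starts at offset 8 + 2 = 10 and occupies 4 bytes.
Bytes at offsets 10..13: DA 49 29 93.
Little-endian: lowest address holds the least-significant byte.
Reassemble most-significant byte first: 93 29 49 DA → 0x932949DA.
Top bit is set, so as a signed 32-bit value this is 0x932949DA − 2^32 = -1826010662.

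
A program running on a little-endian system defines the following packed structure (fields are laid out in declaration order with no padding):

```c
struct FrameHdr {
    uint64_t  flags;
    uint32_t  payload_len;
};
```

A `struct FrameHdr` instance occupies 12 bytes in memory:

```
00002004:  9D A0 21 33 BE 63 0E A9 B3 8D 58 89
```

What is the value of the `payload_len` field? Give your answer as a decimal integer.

`payload_len` follows `flags` (8 bytes), so it starts at byte offset 8 and occupies 4 bytes.
Bytes at offsets 8..11: B3 8D 58 89.
Little-endian stores the least-significant byte at the lowest address.
Reassemble most-significant byte first: 89 58 8D B3 → 0x89588DB3.
0x89588DB3 = 2304282035.

2304282035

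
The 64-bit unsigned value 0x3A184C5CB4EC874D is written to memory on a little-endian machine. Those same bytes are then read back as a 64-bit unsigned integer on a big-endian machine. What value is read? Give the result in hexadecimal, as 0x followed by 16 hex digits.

0x4D87ECB45C4C183A

Stored little-endian, the bytes at ascending addresses are 4D 87 EC B4 5C 4C 18 3A.
Read back as big-endian, the last byte is least significant, giving 0x4D87ECB45C4C183A.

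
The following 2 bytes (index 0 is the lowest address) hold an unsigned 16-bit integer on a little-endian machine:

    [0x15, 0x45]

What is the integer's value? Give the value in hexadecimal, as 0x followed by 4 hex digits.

Little-endian stores the least-significant byte at the lowest address.
Reassemble most-significant byte first: 45 15 → 0x4515.

0x4515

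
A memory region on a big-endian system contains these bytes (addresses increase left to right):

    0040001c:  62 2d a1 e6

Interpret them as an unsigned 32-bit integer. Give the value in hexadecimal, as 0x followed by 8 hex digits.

Big-endian stores the most-significant byte at the lowest address.
The bytes are already most-significant first: 0x622DA1E6.

0x622DA1E6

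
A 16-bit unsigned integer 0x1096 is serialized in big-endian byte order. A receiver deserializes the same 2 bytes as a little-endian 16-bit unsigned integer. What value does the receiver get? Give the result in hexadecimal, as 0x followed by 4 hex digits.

0x9610

Stored big-endian, the bytes at ascending addresses are 10 96.
Read back as little-endian, the first byte is least significant, giving 0x9610.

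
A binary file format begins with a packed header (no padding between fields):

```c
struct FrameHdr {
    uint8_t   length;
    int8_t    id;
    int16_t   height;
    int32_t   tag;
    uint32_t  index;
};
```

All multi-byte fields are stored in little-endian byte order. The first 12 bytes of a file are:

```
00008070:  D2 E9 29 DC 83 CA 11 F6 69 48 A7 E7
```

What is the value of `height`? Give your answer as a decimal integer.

`height` follows `length` (1 B), `id` (1 B), so it starts at offset 1 + 1 = 2 and occupies 2 bytes.
Bytes at offsets 2..3: 29 DC.
Little-endian: lowest address holds the least-significant byte.
Reassemble most-significant byte first: DC 29 → 0xDC29.
Top bit is set, so as a signed 16-bit value this is 0xDC29 − 2^16 = -9175.

-9175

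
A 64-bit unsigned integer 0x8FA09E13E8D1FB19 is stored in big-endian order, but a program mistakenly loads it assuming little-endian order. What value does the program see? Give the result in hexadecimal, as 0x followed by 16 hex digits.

Stored big-endian, the bytes at ascending addresses are 8F A0 9E 13 E8 D1 FB 19.
Read back as little-endian, the first byte is least significant, giving 0x19FBD1E8139EA08F.

0x19FBD1E8139EA08F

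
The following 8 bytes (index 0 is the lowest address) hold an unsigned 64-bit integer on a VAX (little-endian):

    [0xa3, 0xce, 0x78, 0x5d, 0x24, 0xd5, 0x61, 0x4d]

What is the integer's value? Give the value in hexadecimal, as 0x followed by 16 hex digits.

0x4D61D5245D78CEA3

Little-endian stores the least-significant byte at the lowest address.
Reassemble most-significant byte first: 4D 61 D5 24 5D 78 CE A3 → 0x4D61D5245D78CEA3.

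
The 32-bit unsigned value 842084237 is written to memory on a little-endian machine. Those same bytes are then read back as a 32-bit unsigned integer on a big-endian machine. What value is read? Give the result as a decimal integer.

2368680242

842084237 in 32-bit hexadecimal is 0x32312F8D.
Stored little-endian, the bytes at ascending addresses are 8D 2F 31 32.
Read back as big-endian, the last byte is least significant, giving 0x8D2F3132.
0x8D2F3132 = 2368680242.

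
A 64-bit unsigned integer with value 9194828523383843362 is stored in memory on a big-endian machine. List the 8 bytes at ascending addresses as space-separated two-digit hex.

7F 9A 97 D3 62 EC 6A 22

9194828523383843362 in hexadecimal, padded to 64 bits, is 0x7F9A97D362EC6A22.
Split into bytes (most-significant first): 7F 9A 97 D3 62 EC 6A 22.
Big-endian: lowest address holds the most-significant byte.
So the memory order matches the most-significant-first order: 7F 9A 97 D3 62 EC 6A 22.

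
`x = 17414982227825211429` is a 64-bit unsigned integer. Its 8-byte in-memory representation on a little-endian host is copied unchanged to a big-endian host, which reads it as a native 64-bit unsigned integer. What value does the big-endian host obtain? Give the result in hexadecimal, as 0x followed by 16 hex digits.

0x253843531172AEF1

17414982227825211429 in 64-bit hexadecimal is 0xF1AE721153433825.
Stored little-endian, the bytes at ascending addresses are 25 38 43 53 11 72 AE F1.
Read back as big-endian, the last byte is least significant, giving 0x253843531172AEF1.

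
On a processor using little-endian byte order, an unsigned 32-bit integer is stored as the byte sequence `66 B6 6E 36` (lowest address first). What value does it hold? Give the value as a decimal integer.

In little-endian order the low byte comes first in memory.
Reassemble most-significant byte first: 36 6E B6 66 → 0x366EB666.
0x366EB666 = 913225318.

913225318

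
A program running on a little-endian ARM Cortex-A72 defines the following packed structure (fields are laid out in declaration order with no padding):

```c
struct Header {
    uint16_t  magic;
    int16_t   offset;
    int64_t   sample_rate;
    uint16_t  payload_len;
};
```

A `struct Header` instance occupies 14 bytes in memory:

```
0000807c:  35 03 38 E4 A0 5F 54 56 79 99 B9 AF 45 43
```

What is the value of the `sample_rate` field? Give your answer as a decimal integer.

-5784423499962228832

`sample_rate` follows `magic` (2 B), `offset` (2 B), so it starts at offset 2 + 2 = 4 and occupies 8 bytes.
Bytes at offsets 4..11: A0 5F 54 56 79 99 B9 AF.
Little-endian: lowest address holds the least-significant byte.
Reassemble most-significant byte first: AF B9 99 79 56 54 5F A0 → 0xAFB9997956545FA0.
Top bit is set, so as a signed 64-bit value this is 0xAFB9997956545FA0 − 2^64 = -5784423499962228832.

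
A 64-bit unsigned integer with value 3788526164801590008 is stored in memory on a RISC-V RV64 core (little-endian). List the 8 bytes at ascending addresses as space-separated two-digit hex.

3788526164801590008 in hexadecimal, padded to 64 bits, is 0x34938C79734592F8.
Split into bytes (most-significant first): 34 93 8C 79 73 45 92 F8.
Little-endian stores the least-significant byte at the lowest address.
So at ascending addresses the bytes are F8 92 45 73 79 8C 93 34.

F8 92 45 73 79 8C 93 34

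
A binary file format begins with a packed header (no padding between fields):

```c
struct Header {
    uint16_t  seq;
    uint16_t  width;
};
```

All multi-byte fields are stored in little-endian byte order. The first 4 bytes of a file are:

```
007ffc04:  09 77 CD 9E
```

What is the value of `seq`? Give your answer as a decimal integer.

30473

`seq` is the first field, at byte offset 0, occupying 2 bytes.
Bytes at offsets 0..1: 09 77.
In little-endian order the low byte comes first in memory.
Reassemble most-significant byte first: 77 09 → 0x7709.
0x7709 = 30473.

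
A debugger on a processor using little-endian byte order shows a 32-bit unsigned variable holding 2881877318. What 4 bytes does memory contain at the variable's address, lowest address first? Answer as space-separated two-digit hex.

2881877318 in hexadecimal, padded to 32 bits, is 0xABC5F546.
Split into bytes (most-significant first): AB C5 F5 46.
Little-endian stores the least-significant byte at the lowest address.
So at ascending addresses the bytes are 46 F5 C5 AB.

46 F5 C5 AB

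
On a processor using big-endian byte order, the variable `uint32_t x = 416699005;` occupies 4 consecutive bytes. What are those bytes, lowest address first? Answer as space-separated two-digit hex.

416699005 in hexadecimal, padded to 32 bits, is 0x18D6527D.
Split into bytes (most-significant first): 18 D6 52 7D.
Big-endian: lowest address holds the most-significant byte.
So the memory order matches the most-significant-first order: 18 D6 52 7D.

18 D6 52 7D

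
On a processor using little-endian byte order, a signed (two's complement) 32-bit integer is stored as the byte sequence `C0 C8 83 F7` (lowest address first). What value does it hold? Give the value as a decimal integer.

Little-endian stores the least-significant byte at the lowest address.
Reassemble most-significant byte first: F7 83 C8 C0 → 0xF783C8C0.
Top bit is set, so as a signed 32-bit value this is 0xF783C8C0 − 2^32 = -142358336.

-142358336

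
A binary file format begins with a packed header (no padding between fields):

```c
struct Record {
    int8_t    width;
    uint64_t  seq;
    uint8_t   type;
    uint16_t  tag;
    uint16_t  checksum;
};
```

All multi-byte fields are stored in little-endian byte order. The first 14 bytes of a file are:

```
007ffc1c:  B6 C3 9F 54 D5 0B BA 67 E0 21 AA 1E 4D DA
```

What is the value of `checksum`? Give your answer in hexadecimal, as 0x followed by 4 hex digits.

0xDA4D

`checksum` follows `width` (1 B), `seq` (8 B), `type` (1 B), `tag` (2 B), so it starts at offset 1 + 8 + 1 + 2 = 12 and occupies 2 bytes.
Bytes at offsets 12..13: 4D DA.
In little-endian order the low byte comes first in memory.
Reassemble most-significant byte first: DA 4D → 0xDA4D.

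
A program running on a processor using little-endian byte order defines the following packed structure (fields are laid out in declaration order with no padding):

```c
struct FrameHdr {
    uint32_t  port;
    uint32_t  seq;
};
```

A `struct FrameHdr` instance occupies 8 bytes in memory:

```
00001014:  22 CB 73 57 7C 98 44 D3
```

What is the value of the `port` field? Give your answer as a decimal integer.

`port` is the first field, at byte offset 0, occupying 4 bytes.
Bytes at offsets 0..3: 22 CB 73 57.
In little-endian order the low byte comes first in memory.
Reassemble most-significant byte first: 57 73 CB 22 → 0x5773CB22.
0x5773CB22 = 1467206434.

1467206434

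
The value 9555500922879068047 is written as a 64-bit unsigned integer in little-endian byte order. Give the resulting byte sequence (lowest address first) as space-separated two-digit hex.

8F C7 1F 4F 76 F5 9B 84

9555500922879068047 in hexadecimal, padded to 64 bits, is 0x849BF5764F1FC78F.
Split into bytes (most-significant first): 84 9B F5 76 4F 1F C7 8F.
Little-endian stores the least-significant byte at the lowest address.
So at ascending addresses the bytes are 8F C7 1F 4F 76 F5 9B 84.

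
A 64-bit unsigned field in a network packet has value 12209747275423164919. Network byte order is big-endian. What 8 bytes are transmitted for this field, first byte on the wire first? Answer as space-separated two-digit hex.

12209747275423164919 in hexadecimal, padded to 64 bits, is 0xA971BC74FCE429F7.
Split into bytes (most-significant first): A9 71 BC 74 FC E4 29 F7.
Big-endian: lowest address holds the most-significant byte.
So the memory order matches the most-significant-first order: A9 71 BC 74 FC E4 29 F7.

A9 71 BC 74 FC E4 29 F7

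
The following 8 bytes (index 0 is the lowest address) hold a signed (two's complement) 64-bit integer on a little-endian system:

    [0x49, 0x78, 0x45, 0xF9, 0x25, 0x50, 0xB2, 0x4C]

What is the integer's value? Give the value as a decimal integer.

5526567816763111497

In little-endian order the low byte comes first in memory.
Reassemble most-significant byte first: 4C B2 50 25 F9 45 78 49 → 0x4CB25025F9457849.
0x4CB25025F9457849 = 5526567816763111497.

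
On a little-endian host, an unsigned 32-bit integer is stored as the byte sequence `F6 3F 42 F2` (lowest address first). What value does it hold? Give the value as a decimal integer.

4064428022

In little-endian order the low byte comes first in memory.
Reassemble most-significant byte first: F2 42 3F F6 → 0xF2423FF6.
0xF2423FF6 = 4064428022.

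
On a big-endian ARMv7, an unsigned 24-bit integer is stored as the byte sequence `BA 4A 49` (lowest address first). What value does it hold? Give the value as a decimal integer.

Big-endian: lowest address holds the most-significant byte.
The bytes are already most-significant first: 0xBA4A49.
0xBA4A49 = 12208713.

12208713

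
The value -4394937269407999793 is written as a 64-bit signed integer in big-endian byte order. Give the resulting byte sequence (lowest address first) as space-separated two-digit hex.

C3 02 0B D6 BE CF 98 CF

Two's complement of -4394937269407999793 in 64 bits: 4394937269407999793 = 0x3CFDF42941306731; invert → 0xC3020BD6BECF98CE; add 1 → 0xC3020BD6BECF98CF.
Split into bytes (most-significant first): C3 02 0B D6 BE CF 98 CF.
Big-endian: lowest address holds the most-significant byte.
So the memory order matches the most-significant-first order: C3 02 0B D6 BE CF 98 CF.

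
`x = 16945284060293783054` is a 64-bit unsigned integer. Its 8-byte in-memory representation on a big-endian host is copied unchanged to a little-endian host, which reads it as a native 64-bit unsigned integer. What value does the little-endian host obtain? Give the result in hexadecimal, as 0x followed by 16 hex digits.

16945284060293783054 in 64-bit hexadecimal is 0xEB29BE12A7E65E0E.
Stored big-endian, the bytes at ascending addresses are EB 29 BE 12 A7 E6 5E 0E.
Read back as little-endian, the first byte is least significant, giving 0x0E5EE6A712BE29EB.

0x0E5EE6A712BE29EB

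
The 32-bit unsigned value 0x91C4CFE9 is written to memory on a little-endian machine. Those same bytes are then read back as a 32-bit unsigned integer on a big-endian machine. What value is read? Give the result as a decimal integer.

3922707601

Stored little-endian, the bytes at ascending addresses are E9 CF C4 91.
Read back as big-endian, the last byte is least significant, giving 0xE9CFC491.
0xE9CFC491 = 3922707601.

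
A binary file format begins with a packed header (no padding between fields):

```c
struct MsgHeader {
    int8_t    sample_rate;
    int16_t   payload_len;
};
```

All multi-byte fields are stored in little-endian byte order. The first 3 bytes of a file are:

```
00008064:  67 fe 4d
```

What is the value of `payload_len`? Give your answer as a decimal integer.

`payload_len` follows `sample_rate` (1 byte), so it starts at byte offset 1 and occupies 2 bytes.
Bytes at offsets 1..2: FE 4D.
Little-endian: lowest address holds the least-significant byte.
Reassemble most-significant byte first: 4D FE → 0x4DFE.
0x4DFE = 19966.

19966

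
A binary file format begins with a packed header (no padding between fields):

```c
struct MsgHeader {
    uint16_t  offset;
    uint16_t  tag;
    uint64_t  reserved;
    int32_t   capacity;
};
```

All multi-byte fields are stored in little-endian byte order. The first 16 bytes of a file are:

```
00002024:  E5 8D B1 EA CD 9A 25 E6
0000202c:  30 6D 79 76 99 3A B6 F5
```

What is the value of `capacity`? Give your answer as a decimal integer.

`capacity` follows `offset` (2 B), `tag` (2 B), `reserved` (8 B), so it starts at offset 2 + 2 + 8 = 12 and occupies 4 bytes.
Bytes at offsets 12..15: 99 3A B6 F5.
Little-endian: lowest address holds the least-significant byte.
Reassemble most-significant byte first: F5 B6 3A 99 → 0xF5B63A99.
Top bit is set, so as a signed 32-bit value this is 0xF5B63A99 − 2^32 = -172606823.

-172606823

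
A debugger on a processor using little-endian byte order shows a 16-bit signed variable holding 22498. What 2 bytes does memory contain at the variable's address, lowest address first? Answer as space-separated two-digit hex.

E2 57

22498 in hexadecimal, padded to 16 bits, is 0x57E2.
Split into bytes (most-significant first): 57 E2.
In little-endian order the low byte comes first in memory.
So at ascending addresses the bytes are E2 57.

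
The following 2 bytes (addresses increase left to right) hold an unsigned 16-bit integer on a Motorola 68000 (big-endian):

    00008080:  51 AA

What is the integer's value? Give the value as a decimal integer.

Big-endian: lowest address holds the most-significant byte.
The bytes are already most-significant first: 0x51AA.
0x51AA = 20906.

20906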